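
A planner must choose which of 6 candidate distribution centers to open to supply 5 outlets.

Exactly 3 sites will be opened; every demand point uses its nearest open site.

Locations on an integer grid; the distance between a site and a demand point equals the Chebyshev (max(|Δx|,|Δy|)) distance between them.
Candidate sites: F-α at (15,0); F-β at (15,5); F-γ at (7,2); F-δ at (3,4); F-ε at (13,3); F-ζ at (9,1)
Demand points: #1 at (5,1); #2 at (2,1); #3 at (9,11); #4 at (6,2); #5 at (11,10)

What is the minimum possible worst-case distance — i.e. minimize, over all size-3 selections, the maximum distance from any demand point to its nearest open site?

6

Open {F-α, F-β, F-γ}.
  Farthest demand point is #3 at distance 6 (to F-β); all others are ≤ 6.
With {F-α, F-β, F-δ} the worst case is 6.
With {F-β, F-γ, F-δ} the worst case is 6.
No size-3 selection achieves below 6.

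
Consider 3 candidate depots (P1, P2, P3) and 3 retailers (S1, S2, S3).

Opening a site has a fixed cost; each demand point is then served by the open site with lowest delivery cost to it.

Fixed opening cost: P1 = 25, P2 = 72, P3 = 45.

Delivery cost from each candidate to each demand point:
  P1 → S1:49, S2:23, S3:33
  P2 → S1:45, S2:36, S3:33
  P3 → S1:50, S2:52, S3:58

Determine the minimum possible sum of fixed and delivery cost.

130

Open {P1}: assign each demand point to its cheapest open site.
  S1→P1 49, S2→P1 23, S3→P1 33
  delivery cost 105, fixed 25 → total 130.
Compare {P1, P3}: delivery cost 105 + fixed 70 = 175.
Compare {P2}: delivery cost 114 + fixed 72 = 186.
Compare {P1, P2}: delivery cost 101 + fixed 97 = 198.
All other subsets cost ≥ 175. Minimum total cost: 130.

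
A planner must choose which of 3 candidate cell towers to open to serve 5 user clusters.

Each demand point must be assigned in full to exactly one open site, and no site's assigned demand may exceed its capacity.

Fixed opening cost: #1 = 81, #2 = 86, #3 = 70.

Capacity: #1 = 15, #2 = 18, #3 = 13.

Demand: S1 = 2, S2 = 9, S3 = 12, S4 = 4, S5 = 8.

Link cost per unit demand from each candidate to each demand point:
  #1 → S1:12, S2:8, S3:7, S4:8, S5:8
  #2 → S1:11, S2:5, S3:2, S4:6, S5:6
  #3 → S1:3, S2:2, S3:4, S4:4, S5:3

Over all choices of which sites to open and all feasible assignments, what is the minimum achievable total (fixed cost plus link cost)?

Open {#1, #2, #3}; cheapest assignment that respects the capacities:
  #1 (cap 15, load 8): S5 — cost 8×8 = 64
  #2 (cap 18, load 16): S3, S4 — cost 12×2 + 4×6 = 48
  #3 (cap 13, load 11): S1, S2 — cost 2×3 + 9×2 = 24
  Shipping 136, fixed 237 → total 373.
  Any other capacity-feasible assignment to {#1, #2, #3} ships for at least 136.
Total demand is 35 and no other set of sites has combined capacity ≥ 35, so {#1, #2, #3} is the only feasible choice of open sites. Minimum: 373.

373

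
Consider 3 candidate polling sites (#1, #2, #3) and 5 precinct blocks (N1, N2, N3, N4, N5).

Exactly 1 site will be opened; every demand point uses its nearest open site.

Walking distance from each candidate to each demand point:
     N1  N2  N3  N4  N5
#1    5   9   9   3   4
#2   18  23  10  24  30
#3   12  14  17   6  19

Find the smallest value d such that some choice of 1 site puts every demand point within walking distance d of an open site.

9

Open {#1}.
  Farthest demand point is N2 at walking distance 9 (to #1); all others are ≤ 9.
With {#3} the worst case is 19.
With {#2} the worst case is 30.
No size-1 selection achieves below 9.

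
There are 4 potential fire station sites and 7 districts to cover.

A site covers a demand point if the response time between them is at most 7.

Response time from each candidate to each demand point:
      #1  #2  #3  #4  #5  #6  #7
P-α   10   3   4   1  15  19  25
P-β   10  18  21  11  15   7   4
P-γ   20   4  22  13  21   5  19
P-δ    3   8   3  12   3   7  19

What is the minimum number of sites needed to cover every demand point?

Coverage sets (demand points within 7 of each site):
  P-α: {#2, #3, #4}
  P-β: {#6, #7}
  P-γ: {#2, #6}
  P-δ: {#1, #3, #5, #6}
No 2 sites suffice: every size-2 union leaves at least one demand point uncovered.
But {P-α, P-β, P-δ} covers everything, so the minimum is 3.

3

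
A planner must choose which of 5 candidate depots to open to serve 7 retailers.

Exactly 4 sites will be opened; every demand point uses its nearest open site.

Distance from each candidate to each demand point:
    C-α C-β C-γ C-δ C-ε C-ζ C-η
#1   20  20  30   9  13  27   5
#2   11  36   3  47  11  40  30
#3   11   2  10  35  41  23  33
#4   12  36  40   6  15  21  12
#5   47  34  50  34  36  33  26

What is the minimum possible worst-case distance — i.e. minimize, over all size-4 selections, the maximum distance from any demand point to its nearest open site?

Open {#1, #2, #3, #4}.
  Farthest demand point is C-ζ at distance 21 (to #4); all others are ≤ 21.
With {#1, #2, #4, #5} the worst case is 21.
With {#1, #3, #4, #5} the worst case is 21.
No size-4 selection achieves below 21.

21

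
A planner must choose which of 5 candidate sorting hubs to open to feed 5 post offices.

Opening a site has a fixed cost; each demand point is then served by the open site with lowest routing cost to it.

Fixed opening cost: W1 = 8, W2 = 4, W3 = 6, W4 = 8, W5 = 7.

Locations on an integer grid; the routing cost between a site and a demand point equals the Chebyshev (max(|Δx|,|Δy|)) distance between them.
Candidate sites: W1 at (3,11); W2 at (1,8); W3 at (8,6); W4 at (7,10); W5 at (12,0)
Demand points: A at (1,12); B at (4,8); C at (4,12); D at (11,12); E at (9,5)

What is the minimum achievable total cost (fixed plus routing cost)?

27

Open {W1, W3}: assign each demand point to its cheapest open site.
  A→W1 2, B→W1 3, C→W1 1, D→W3 6, E→W3 1
  routing cost 13, fixed 14 → total 27.
Compare {W1}: routing cost 20 + fixed 8 = 28.
Compare {W2, W3}: routing cost 18 + fixed 10 = 28.
Compare {W4}: routing cost 21 + fixed 8 = 29.
All other subsets cost ≥ 28. Minimum total cost: 27.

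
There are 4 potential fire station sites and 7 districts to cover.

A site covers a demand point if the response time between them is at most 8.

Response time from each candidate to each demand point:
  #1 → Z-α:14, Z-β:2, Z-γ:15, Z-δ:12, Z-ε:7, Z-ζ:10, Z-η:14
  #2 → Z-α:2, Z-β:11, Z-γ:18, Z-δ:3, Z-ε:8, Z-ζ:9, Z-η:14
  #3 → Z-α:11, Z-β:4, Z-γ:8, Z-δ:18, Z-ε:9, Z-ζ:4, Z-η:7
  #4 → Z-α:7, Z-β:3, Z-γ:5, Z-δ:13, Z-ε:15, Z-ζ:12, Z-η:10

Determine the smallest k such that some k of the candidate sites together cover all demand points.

2

Coverage sets (demand points within 8 of each site):
  #1: {Z-β, Z-ε}
  #2: {Z-α, Z-δ, Z-ε}
  #3: {Z-β, Z-γ, Z-ζ, Z-η}
  #4: {Z-α, Z-β, Z-γ}
No single site covers all 7 demand points.
But {#2, #3} covers everything, so the minimum is 2.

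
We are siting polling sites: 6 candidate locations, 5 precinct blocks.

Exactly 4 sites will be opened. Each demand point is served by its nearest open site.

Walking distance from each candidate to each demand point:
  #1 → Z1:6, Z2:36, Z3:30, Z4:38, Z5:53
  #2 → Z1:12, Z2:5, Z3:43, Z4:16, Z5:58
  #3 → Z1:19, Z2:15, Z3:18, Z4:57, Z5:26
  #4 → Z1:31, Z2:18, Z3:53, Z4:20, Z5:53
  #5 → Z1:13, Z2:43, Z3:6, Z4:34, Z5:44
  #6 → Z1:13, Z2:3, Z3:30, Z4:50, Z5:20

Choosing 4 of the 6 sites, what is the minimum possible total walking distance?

Open {#1, #2, #5, #6}.
  Z1→#1 6, Z2→#6 3, Z3→#5 6, Z4→#2 16, Z5→#6 20  ⇒ total 51.
Compare {#1, #4, #5, #6}: total 55.
Compare {#2, #3, #5, #6}: total 57.
No size-4 selection does better; minimum is 51.

51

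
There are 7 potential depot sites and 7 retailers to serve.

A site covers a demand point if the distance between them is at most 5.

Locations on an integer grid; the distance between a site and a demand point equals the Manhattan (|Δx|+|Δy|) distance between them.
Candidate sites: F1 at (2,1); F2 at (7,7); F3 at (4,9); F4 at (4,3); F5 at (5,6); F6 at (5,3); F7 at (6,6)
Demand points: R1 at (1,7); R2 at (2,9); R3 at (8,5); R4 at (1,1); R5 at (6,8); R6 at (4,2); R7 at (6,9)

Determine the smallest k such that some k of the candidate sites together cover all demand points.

3

Coverage sets (demand points within 5 of each site):
  F1: {R4, R6}
  F2: {R3, R5, R7}
  F3: {R1, R2, R5, R7}
  F4: {R4, R6}
  F5: {R1, R3, R5, R6, R7}
  F6: {R3, R6}
  F7: {R3, R5, R7}
No 2 sites suffice: every size-2 union leaves at least one demand point uncovered.
But {F1, F2, F3} covers everything, so the minimum is 3.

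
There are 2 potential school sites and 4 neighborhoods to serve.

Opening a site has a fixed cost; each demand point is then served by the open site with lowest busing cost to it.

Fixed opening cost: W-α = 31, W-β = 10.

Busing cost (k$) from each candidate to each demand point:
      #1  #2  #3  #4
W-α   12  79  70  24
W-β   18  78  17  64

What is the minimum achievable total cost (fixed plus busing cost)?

Open {W-α, W-β}: assign each demand point to its cheapest open site.
  #1→W-α 12, #2→W-β 78, #3→W-β 17, #4→W-α 24
  busing cost 131, fixed 41 → total 172.
Compare {W-β}: busing cost 177 + fixed 10 = 187.
Compare {W-α}: busing cost 185 + fixed 31 = 216.

172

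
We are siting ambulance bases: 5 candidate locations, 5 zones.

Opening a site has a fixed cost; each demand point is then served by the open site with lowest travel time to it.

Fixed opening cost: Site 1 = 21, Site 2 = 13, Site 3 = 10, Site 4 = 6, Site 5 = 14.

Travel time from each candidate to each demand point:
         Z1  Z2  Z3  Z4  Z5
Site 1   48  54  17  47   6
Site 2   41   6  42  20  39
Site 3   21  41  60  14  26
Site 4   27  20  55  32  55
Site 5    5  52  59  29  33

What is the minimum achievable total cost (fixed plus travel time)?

Open {Site 1, Site 2, Site 5}: assign each demand point to its cheapest open site.
  Z1→Site 5 5, Z2→Site 2 6, Z3→Site 1 17, Z4→Site 2 20, Z5→Site 1 6
  travel time 54, fixed 48 → total 102.
Compare {Site 1, Site 2, Site 3, Site 5}: travel time 48 + fixed 58 = 106.
Compare {Site 1, Site 2, Site 3}: travel time 64 + fixed 44 = 108.
Compare {Site 1, Site 2, Site 4, Site 5}: travel time 54 + fixed 54 = 108.
All other subsets cost ≥ 106. Minimum total cost: 102.

102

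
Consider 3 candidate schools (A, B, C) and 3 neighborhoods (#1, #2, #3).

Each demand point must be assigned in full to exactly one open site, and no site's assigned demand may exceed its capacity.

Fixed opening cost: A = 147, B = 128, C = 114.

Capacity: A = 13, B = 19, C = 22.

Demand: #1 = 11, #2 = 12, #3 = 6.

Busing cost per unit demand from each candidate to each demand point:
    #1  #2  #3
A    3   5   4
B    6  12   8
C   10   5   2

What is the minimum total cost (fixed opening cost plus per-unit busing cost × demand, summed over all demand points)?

366

Open {A, C}; cheapest assignment that respects the capacities:
  A (cap 13, load 11): #1 — cost 11×3 = 33
  C (cap 22, load 18): #2, #3 — cost 12×5 + 6×2 = 72
  Shipping 105, fixed 261 → total 366.
  Any other capacity-feasible assignment to {A, C} ships for at least 105.
Compare {B, C}: its best feasible assignment gives total 380.
Compare {A, B}: its best feasible assignment gives total 449.
Every other set of open sites that can feasibly serve all demand totals ≥ 380 even under its best assignment. Minimum: 366.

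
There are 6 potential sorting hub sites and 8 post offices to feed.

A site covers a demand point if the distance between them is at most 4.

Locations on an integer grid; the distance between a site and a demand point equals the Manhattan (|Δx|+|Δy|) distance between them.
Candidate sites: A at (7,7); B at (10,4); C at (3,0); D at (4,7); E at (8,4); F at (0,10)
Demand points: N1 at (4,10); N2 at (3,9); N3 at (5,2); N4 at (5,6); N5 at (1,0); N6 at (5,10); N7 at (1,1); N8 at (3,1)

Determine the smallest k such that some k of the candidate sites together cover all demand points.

Coverage sets (demand points within 4 of each site):
  A: {N4}
  B: {}
  C: {N3, N5, N7, N8}
  D: {N1, N2, N4, N6}
  E: {}
  F: {N1, N2}
No single site covers all 8 demand points.
But {C, D} covers everything, so the minimum is 2.

2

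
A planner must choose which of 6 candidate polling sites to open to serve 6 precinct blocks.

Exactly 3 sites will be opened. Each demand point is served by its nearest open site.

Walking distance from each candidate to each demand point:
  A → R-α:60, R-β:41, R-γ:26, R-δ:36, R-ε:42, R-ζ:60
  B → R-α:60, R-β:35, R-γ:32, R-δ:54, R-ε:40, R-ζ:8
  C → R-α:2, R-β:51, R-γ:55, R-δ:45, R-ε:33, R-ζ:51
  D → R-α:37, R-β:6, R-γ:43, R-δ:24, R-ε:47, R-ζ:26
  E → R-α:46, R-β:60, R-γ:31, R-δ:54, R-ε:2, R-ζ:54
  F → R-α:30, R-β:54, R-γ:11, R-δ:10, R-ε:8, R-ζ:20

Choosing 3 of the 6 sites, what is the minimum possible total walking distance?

Open {C, D, F}.
  R-α→C 2, R-β→D 6, R-γ→F 11, R-δ→F 10, R-ε→F 8, R-ζ→F 20  ⇒ total 57.
Compare {B, D, F}: total 73.
Compare {B, C, F}: total 74.
No size-3 selection does better; minimum is 57.

57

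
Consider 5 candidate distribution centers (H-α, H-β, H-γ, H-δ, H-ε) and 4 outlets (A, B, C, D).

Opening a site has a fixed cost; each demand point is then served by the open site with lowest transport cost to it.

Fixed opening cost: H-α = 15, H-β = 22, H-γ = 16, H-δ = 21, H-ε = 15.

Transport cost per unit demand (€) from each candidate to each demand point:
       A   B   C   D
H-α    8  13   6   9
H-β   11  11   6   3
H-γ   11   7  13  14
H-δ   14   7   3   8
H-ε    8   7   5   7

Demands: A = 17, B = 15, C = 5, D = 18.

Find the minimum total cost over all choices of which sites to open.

Open {H-β, H-ε}: assign each demand point to its cheapest open site.
  A→H-ε 17×8=136, B→H-ε 15×7=105, C→H-ε 5×5=25, D→H-β 18×3=54
  transport cost 320, fixed 37 → total 357.
Compare {H-α, H-β, H-δ}: transport cost 310 + fixed 58 = 368.
Compare {H-β, H-δ, H-ε}: transport cost 310 + fixed 58 = 368.
Compare {H-α, H-β, H-ε}: transport cost 320 + fixed 52 = 372.
All other subsets cost ≥ 368. Minimum total cost: 357.

357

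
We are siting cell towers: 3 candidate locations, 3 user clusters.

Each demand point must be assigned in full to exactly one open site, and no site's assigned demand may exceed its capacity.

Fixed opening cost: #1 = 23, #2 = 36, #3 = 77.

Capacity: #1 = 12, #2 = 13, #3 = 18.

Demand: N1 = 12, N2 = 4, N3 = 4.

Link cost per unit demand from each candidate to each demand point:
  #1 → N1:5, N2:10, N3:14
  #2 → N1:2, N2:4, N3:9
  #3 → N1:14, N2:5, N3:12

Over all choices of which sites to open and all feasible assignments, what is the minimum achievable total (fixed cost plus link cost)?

Open {#1, #2}; cheapest assignment that respects the capacities:
  #1 (cap 12, load 12): N1 — cost 12×5 = 60
  #2 (cap 13, load 8): N2, N3 — cost 4×4 + 4×9 = 52
  Shipping 112, fixed 59 → total 171.
  Any other capacity-feasible assignment to {#1, #2} ships for at least 112.
Compare {#2, #3}: its best feasible assignment gives total 205.
Compare {#1, #3}: its best feasible assignment gives total 228.
Every other set of open sites that can feasibly serve all demand totals ≥ 205 even under its best assignment. Minimum: 171.

171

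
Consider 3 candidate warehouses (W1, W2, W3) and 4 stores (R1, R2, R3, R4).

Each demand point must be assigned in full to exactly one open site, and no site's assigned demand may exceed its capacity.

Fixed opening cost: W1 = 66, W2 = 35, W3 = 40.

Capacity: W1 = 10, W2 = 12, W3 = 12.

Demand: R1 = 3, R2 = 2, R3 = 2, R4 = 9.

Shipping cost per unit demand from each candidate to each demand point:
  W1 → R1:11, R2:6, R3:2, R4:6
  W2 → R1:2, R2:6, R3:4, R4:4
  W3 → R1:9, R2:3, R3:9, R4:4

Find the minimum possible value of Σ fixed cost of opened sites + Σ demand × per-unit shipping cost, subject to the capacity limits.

Open {W2, W3}; cheapest assignment that respects the capacities:
  W2 (cap 12, load 5): R1, R3 — cost 3×2 + 2×4 = 14
  W3 (cap 12, load 11): R2, R4 — cost 2×3 + 9×4 = 42
  Shipping 56, fixed 75 → total 131.
  Any other capacity-feasible assignment to {W2, W3} ships for at least 56.
Compare {W1, W2}: its best feasible assignment gives total 159.
Compare {W1, W3}: its best feasible assignment gives total 185.
Every other set of open sites that can feasibly serve all demand totals ≥ 159 even under its best assignment. Minimum: 131.

131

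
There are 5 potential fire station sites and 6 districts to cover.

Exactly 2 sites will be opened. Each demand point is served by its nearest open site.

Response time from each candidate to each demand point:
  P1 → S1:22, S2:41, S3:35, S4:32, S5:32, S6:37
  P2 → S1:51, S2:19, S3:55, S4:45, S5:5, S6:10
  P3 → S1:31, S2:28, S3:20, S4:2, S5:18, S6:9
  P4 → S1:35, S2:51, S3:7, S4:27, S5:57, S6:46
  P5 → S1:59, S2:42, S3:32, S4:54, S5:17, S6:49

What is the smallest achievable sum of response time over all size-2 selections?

Open {P2, P3}.
  S1→P3 31, S2→P2 19, S3→P3 20, S4→P3 2, S5→P2 5, S6→P3 9  ⇒ total 86.
Compare {P3, P4}: total 95.
Compare {P1, P3}: total 99.
No size-2 selection does better; minimum is 86.

86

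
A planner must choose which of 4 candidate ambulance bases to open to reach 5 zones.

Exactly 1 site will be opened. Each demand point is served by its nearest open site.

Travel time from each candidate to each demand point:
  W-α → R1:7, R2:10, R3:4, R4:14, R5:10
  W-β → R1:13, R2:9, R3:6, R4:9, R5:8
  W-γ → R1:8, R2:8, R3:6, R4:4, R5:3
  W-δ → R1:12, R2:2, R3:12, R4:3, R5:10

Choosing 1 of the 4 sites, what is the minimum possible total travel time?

29

Open {W-γ}.
  R1→W-γ 8, R2→W-γ 8, R3→W-γ 6, R4→W-γ 4, R5→W-γ 3  ⇒ total 29.
Compare {W-δ}: total 39.
Compare {W-α}: total 45.
No size-1 selection does better; minimum is 29.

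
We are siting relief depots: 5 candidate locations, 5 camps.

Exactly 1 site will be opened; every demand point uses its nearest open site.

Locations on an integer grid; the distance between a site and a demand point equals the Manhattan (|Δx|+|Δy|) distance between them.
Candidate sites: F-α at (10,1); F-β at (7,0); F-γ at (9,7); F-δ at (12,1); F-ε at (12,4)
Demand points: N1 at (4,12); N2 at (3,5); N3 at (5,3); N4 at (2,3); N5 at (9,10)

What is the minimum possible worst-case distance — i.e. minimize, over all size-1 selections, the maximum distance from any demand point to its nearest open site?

Open {F-γ}.
  Farthest demand point is N4 at distance 11 (to F-γ); all others are ≤ 11.
With {F-β} the worst case is 15.
With {F-ε} the worst case is 16.
No size-1 selection achieves below 11.

11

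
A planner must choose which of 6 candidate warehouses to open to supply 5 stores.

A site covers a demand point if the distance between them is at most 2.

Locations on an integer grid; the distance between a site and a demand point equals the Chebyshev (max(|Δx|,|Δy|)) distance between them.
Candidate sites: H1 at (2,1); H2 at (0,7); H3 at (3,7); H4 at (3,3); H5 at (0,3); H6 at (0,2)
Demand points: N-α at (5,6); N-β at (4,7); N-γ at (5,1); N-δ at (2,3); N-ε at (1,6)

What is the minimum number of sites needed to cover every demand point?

2

Coverage sets (demand points within 2 of each site):
  H1: {N-δ}
  H2: {N-ε}
  H3: {N-α, N-β, N-ε}
  H4: {N-γ, N-δ}
  H5: {N-δ}
  H6: {N-δ}
No single site covers all 5 demand points.
But {H3, H4} covers everything, so the minimum is 2.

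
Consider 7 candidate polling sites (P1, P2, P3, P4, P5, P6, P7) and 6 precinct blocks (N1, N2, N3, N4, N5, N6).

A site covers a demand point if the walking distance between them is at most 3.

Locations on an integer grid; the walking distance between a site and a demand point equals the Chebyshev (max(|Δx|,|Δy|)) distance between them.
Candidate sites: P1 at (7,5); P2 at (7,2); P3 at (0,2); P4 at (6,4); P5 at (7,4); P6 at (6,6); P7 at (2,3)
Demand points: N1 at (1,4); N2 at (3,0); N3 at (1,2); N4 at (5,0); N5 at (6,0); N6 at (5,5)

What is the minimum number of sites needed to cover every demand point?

Coverage sets (demand points within 3 of each site):
  P1: {N6}
  P2: {N4, N5, N6}
  P3: {N1, N2, N3}
  P4: {N6}
  P5: {N6}
  P6: {N6}
  P7: {N1, N2, N3, N4, N6}
No single site covers all 6 demand points.
But {P2, P3} covers everything, so the minimum is 2.

2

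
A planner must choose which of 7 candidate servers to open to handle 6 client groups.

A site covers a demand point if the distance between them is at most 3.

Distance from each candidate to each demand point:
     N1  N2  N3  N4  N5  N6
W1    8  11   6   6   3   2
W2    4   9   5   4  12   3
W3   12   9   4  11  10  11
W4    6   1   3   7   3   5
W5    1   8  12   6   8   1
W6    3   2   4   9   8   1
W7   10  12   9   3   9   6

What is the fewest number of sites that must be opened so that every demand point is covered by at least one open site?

3

Coverage sets (demand points within 3 of each site):
  W1: {N5, N6}
  W2: {N6}
  W3: {}
  W4: {N2, N3, N5}
  W5: {N1, N6}
  W6: {N1, N2, N6}
  W7: {N4}
No 2 sites suffice: every size-2 union leaves at least one demand point uncovered.
But {W4, W5, W7} covers everything, so the minimum is 3.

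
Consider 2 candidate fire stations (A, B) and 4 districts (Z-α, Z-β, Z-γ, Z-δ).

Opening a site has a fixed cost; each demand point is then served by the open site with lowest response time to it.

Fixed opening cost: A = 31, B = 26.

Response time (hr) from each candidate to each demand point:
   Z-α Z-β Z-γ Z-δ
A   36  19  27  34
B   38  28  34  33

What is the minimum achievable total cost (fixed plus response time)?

147

Open {A}: assign each demand point to its cheapest open site.
  Z-α→A 36, Z-β→A 19, Z-γ→A 27, Z-δ→A 34
  response time 116, fixed 31 → total 147.
Compare {B}: response time 133 + fixed 26 = 159.
Compare {A, B}: response time 115 + fixed 57 = 172.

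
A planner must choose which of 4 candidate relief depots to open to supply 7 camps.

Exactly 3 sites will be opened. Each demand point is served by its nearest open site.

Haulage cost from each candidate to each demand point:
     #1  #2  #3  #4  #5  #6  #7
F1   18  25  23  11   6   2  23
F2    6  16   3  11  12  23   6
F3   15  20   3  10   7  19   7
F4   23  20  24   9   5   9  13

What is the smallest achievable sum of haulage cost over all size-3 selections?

47

Open {F1, F2, F4}.
  #1→F2 6, #2→F2 16, #3→F2 3, #4→F4 9, #5→F4 5, #6→F1 2, #7→F2 6  ⇒ total 47.
Compare {F1, F2, F3}: total 49.
Compare {F2, F3, F4}: total 54.
No size-3 selection does better; minimum is 47.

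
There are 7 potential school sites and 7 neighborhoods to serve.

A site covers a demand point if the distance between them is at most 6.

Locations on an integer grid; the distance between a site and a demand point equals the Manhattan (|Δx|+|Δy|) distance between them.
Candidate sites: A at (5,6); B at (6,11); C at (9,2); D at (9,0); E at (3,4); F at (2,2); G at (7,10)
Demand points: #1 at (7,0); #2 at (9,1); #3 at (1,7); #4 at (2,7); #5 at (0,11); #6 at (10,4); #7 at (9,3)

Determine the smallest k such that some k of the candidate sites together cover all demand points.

Coverage sets (demand points within 6 of each site):
  A: {#3, #4}
  B: {#5}
  C: {#1, #2, #6, #7}
  D: {#1, #2, #6, #7}
  E: {#3, #4}
  F: {#3, #4}
  G: {}
No 2 sites suffice: every size-2 union leaves at least one demand point uncovered.
But {A, B, C} covers everything, so the minimum is 3.

3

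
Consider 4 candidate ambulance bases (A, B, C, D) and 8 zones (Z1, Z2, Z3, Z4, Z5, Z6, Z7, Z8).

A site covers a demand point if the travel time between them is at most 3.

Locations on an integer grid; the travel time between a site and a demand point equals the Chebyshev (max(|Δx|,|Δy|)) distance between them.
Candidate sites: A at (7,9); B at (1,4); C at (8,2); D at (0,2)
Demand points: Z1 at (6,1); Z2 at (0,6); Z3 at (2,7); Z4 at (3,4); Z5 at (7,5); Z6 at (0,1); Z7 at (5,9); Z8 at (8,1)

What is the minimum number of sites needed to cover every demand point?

Coverage sets (demand points within 3 of each site):
  A: {Z7}
  B: {Z2, Z3, Z4, Z6}
  C: {Z1, Z5, Z8}
  D: {Z4, Z6}
No 2 sites suffice: every size-2 union leaves at least one demand point uncovered.
But {A, B, C} covers everything, so the minimum is 3.

3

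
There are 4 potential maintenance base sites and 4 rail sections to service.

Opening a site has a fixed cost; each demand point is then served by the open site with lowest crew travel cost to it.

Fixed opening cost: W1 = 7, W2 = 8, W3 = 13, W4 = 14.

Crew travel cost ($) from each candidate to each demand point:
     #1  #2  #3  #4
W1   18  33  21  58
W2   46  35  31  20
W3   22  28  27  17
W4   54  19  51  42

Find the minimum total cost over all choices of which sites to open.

Open {W1, W3}: assign each demand point to its cheapest open site.
  #1→W1 18, #2→W3 28, #3→W1 21, #4→W3 17
  crew travel cost 84, fixed 20 → total 104.
Compare {W3}: crew travel cost 94 + fixed 13 = 107.
Compare {W1, W2}: crew travel cost 92 + fixed 15 = 107.
Compare {W1, W2, W4}: crew travel cost 78 + fixed 29 = 107.
All other subsets cost ≥ 107. Minimum total cost: 104.

104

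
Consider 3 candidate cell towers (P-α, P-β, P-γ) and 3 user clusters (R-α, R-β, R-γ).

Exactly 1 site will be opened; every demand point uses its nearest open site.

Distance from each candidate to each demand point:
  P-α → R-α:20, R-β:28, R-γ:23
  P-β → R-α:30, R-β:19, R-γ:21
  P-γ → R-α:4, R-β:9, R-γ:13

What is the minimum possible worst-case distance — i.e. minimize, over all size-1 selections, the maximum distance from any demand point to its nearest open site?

13

Open {P-γ}.
  Farthest demand point is R-γ at distance 13 (to P-γ); all others are ≤ 13.
With {P-α} the worst case is 28.
With {P-β} the worst case is 30.
No size-1 selection achieves below 13.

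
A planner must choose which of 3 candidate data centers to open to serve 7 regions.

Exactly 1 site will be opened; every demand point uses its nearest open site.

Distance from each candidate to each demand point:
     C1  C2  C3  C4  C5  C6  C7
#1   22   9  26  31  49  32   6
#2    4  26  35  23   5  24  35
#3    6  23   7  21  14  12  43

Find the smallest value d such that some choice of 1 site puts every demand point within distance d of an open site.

Open {#2}.
  Farthest demand point is C3 at distance 35 (to #2); all others are ≤ 35.
With {#3} the worst case is 43.
With {#1} the worst case is 49.
No size-1 selection achieves below 35.

35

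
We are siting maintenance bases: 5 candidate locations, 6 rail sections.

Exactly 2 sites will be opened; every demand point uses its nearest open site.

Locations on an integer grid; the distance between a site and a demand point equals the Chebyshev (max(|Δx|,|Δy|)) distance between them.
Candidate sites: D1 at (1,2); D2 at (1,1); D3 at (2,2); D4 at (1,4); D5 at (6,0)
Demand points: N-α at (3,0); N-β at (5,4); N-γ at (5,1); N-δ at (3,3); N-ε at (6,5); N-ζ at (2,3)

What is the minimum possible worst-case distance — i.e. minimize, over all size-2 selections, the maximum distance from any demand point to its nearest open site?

Open {D1, D3}.
  Farthest demand point is N-ε at distance 4 (to D3); all others are ≤ 4.
With {D2, D3} the worst case is 4.
With {D3, D4} the worst case is 4.
No size-2 selection achieves below 4.

4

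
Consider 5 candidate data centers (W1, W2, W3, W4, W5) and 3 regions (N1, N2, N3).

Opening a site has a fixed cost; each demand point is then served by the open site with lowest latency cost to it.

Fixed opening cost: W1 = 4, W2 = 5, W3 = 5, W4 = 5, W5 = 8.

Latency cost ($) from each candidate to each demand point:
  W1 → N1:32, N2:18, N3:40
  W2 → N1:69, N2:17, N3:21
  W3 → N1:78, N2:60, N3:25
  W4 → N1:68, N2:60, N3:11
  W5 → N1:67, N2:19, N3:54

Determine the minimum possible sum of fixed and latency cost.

Open {W1, W4}: assign each demand point to its cheapest open site.
  N1→W1 32, N2→W1 18, N3→W4 11
  latency cost 61, fixed 9 → total 70.
Compare {W1, W2, W4}: latency cost 60 + fixed 14 = 74.
Compare {W1, W3, W4}: latency cost 61 + fixed 14 = 75.
Compare {W1, W4, W5}: latency cost 61 + fixed 17 = 78.
All other subsets cost ≥ 74. Minimum total cost: 70.

70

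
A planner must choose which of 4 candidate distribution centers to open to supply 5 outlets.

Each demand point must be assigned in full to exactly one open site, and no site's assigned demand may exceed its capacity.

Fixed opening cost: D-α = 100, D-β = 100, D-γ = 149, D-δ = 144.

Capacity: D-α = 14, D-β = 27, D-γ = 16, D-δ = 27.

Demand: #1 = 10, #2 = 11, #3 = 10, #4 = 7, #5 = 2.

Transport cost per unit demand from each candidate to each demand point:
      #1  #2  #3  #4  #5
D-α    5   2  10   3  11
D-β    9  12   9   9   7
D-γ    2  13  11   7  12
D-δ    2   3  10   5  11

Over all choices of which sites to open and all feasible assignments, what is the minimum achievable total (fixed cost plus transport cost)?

Open {D-α, D-δ}; cheapest assignment that respects the capacities:
  D-α (cap 14, load 13): #2, #5 — cost 11×2 + 2×11 = 44
  D-δ (cap 27, load 27): #1, #3, #4 — cost 10×2 + 10×10 + 7×5 = 155
  Shipping 199, fixed 244 → total 443.
  Any other capacity-feasible assignment to {D-α, D-δ} ships for at least 199.
Compare {D-β, D-δ}: its best feasible assignment gives total 464.
Compare {D-α, D-β}: its best feasible assignment gives total 487.
Every other set of open sites that can feasibly serve all demand totals ≥ 464 even under its best assignment. Minimum: 443.

443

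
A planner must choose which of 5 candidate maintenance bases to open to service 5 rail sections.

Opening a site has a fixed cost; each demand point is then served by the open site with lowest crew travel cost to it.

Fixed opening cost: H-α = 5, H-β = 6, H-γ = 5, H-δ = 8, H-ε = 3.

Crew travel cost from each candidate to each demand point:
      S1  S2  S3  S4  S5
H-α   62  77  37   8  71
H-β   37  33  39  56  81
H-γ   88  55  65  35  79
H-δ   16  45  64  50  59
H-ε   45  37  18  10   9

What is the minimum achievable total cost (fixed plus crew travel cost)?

Open {H-δ, H-ε}: assign each demand point to its cheapest open site.
  S1→H-δ 16, S2→H-ε 37, S3→H-ε 18, S4→H-ε 10, S5→H-ε 9
  crew travel cost 90, fixed 11 → total 101.
Compare {H-β, H-δ, H-ε}: crew travel cost 86 + fixed 17 = 103.
Compare {H-α, H-δ, H-ε}: crew travel cost 88 + fixed 16 = 104.
Compare {H-γ, H-δ, H-ε}: crew travel cost 90 + fixed 16 = 106.
All other subsets cost ≥ 103. Minimum total cost: 101.

101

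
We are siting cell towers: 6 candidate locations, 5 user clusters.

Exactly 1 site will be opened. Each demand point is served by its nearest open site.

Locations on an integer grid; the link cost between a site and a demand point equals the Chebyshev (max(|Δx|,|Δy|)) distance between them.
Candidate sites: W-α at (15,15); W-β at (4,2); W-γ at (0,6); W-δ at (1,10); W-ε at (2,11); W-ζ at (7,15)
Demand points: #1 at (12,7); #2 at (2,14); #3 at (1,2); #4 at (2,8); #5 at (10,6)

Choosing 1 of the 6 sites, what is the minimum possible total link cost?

Open {W-ε}.
  #1→W-ε 10, #2→W-ε 3, #3→W-ε 9, #4→W-ε 3, #5→W-ε 8  ⇒ total 33.
Compare {W-δ}: total 34.
Compare {W-β}: total 35.
No size-1 selection does better; minimum is 33.

33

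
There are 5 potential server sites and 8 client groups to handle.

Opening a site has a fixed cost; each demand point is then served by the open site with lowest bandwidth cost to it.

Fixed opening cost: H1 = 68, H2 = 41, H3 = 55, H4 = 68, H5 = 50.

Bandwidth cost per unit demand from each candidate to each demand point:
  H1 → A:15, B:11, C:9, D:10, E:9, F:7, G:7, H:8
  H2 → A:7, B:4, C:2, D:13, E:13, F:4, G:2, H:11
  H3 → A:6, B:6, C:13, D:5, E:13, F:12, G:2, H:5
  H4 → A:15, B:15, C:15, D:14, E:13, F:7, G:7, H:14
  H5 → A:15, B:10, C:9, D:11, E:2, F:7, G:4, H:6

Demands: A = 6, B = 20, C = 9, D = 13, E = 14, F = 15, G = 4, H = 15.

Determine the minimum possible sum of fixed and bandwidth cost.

516

Open {H2, H3, H5}: assign each demand point to its cheapest open site.
  A→H3 6×6=36, B→H2 20×4=80, C→H2 9×2=18, D→H3 13×5=65, E→H5 14×2=28, F→H2 15×4=60, G→H2 4×2=8, H→H3 15×5=75
  bandwidth cost 370, fixed 146 → total 516.
Compare {H2, H5}: bandwidth cost 469 + fixed 91 = 560.
Compare {H1, H2, H3, H5}: bandwidth cost 370 + fixed 214 = 584.
Compare {H2, H3, H4, H5}: bandwidth cost 370 + fixed 214 = 584.
All other subsets cost ≥ 560. Minimum total cost: 516.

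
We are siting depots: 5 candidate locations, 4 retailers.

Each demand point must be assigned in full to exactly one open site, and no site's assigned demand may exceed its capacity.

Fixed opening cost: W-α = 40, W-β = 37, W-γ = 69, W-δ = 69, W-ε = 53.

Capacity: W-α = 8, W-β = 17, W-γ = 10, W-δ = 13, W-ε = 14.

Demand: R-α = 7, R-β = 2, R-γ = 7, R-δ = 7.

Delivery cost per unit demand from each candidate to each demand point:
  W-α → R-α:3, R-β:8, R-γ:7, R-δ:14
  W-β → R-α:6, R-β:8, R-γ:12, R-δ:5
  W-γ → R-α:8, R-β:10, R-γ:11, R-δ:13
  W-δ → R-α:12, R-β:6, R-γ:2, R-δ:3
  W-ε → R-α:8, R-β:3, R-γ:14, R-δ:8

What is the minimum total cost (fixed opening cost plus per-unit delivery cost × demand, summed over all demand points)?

Open {W-β, W-δ}; cheapest assignment that respects the capacities:
  W-β (cap 17, load 14): R-α, R-δ — cost 7×6 + 7×5 = 77
  W-δ (cap 13, load 9): R-β, R-γ — cost 2×6 + 7×2 = 26
  Shipping 103, fixed 106 → total 209.
  Any other capacity-feasible assignment to {W-β, W-δ} ships for at least 103.
Compare {W-α, W-β}: its best feasible assignment gives total 219.
Compare {W-α, W-β, W-δ}: its best feasible assignment gives total 228.
Every other set of open sites that can feasibly serve all demand totals ≥ 219 even under its best assignment. Minimum: 209.

209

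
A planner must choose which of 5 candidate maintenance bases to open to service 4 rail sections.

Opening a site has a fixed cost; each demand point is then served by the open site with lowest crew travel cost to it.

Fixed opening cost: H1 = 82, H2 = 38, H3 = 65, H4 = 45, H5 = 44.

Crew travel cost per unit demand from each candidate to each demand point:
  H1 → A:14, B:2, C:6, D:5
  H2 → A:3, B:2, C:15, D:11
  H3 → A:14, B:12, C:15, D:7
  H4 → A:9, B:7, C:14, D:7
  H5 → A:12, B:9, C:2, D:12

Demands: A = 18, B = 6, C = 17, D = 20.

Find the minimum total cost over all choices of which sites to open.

364

Open {H1, H2, H5}: assign each demand point to its cheapest open site.
  A→H2 18×3=54, B→H1 6×2=12, C→H5 17×2=34, D→H1 20×5=100
  crew travel cost 200, fixed 164 → total 364.
Compare {H2, H4, H5}: crew travel cost 240 + fixed 127 = 367.
Compare {H2, H3, H5}: crew travel cost 240 + fixed 147 = 387.
Compare {H1, H2}: crew travel cost 268 + fixed 120 = 388.
All other subsets cost ≥ 367. Minimum total cost: 364.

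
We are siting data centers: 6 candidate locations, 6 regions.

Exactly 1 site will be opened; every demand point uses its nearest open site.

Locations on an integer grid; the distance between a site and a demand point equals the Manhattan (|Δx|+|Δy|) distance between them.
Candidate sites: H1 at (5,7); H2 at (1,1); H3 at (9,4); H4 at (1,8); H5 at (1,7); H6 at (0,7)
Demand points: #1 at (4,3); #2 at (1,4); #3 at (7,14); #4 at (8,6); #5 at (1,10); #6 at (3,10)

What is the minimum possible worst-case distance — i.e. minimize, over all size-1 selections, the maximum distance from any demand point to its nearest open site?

9

Open {H1}.
  Farthest demand point is #3 at distance 9 (to H1); all others are ≤ 9.
With {H4} the worst case is 12.
With {H5} the worst case is 13.
No size-1 selection achieves below 9.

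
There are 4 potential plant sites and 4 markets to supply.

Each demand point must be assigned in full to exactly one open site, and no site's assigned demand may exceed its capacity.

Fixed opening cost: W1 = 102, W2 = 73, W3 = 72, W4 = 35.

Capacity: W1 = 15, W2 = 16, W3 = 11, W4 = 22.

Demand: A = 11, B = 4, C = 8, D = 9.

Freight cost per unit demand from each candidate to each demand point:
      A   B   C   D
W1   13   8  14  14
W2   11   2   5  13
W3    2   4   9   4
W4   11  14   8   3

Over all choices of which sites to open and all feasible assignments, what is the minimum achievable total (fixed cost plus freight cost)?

276

Open {W3, W4}; cheapest assignment that respects the capacities:
  W3 (cap 11, load 11): A — cost 11×2 = 22
  W4 (cap 22, load 21): B, C, D — cost 4×14 + 8×8 + 9×3 = 147
  Shipping 169, fixed 107 → total 276.
  Any other capacity-feasible assignment to {W3, W4} ships for at least 169.
Compare {W2, W3, W4}: its best feasible assignment gives total 277.
Compare {W2, W4}: its best feasible assignment gives total 304.
Every other set of open sites that can feasibly serve all demand totals ≥ 277 even under its best assignment. Minimum: 276.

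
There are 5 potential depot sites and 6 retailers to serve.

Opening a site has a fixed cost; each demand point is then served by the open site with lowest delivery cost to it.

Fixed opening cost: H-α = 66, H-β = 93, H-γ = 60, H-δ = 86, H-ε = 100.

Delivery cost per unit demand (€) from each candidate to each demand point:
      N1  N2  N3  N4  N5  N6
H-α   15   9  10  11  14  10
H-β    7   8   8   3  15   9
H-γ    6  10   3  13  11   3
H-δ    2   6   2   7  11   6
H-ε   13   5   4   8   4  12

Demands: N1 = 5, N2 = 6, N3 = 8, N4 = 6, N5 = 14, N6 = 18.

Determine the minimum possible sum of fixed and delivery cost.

Open {H-γ, H-ε}: assign each demand point to its cheapest open site.
  N1→H-γ 5×6=30, N2→H-ε 6×5=30, N3→H-γ 8×3=24, N4→H-ε 6×8=48, N5→H-ε 14×4=56, N6→H-γ 18×3=54
  delivery cost 242, fixed 160 → total 402.
Compare {H-δ, H-ε}: delivery cost 262 + fixed 186 = 448.
Compare {H-δ}: delivery cost 366 + fixed 86 = 452.
Compare {H-γ, H-δ, H-ε}: delivery cost 208 + fixed 246 = 454.
All other subsets cost ≥ 448. Minimum total cost: 402.

402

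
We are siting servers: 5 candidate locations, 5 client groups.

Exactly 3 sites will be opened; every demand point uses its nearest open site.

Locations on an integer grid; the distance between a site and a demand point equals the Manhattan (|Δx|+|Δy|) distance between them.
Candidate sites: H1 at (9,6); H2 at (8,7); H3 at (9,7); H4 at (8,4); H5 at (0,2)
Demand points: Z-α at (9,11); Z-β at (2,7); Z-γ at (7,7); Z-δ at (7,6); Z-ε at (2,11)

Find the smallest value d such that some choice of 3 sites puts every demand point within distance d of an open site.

10

Open {H1, H2, H3}.
  Farthest demand point is Z-ε at distance 10 (to H2); all others are ≤ 10.
With {H1, H2, H4} the worst case is 10.
With {H1, H2, H5} the worst case is 10.
No size-3 selection achieves below 10.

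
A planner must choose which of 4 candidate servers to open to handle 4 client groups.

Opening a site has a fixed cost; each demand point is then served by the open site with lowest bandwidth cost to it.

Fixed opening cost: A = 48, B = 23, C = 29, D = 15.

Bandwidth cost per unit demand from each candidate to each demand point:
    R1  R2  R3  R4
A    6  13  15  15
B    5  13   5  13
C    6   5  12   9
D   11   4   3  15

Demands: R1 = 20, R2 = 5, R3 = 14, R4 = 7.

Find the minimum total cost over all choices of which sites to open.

Open {C, D}: assign each demand point to its cheapest open site.
  R1→C 20×6=120, R2→D 5×4=20, R3→D 14×3=42, R4→C 7×9=63
  bandwidth cost 245, fixed 44 → total 289.
Compare {B, D}: bandwidth cost 253 + fixed 38 = 291.
Compare {B, C, D}: bandwidth cost 225 + fixed 67 = 292.
Compare {B, C}: bandwidth cost 258 + fixed 52 = 310.
All other subsets cost ≥ 291. Minimum total cost: 289.

289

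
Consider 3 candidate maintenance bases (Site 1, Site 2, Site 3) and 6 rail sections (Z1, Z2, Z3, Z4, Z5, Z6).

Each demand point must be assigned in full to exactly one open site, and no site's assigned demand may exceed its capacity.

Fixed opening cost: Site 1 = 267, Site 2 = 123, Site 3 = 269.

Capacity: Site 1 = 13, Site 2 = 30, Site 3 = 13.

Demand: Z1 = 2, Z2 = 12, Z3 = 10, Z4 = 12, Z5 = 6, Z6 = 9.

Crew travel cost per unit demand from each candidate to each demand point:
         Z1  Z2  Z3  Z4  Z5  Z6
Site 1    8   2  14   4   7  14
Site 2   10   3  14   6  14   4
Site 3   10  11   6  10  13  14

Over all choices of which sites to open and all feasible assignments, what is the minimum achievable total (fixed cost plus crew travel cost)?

943

Open {Site 1, Site 2, Site 3}; cheapest assignment that respects the capacities:
  Site 1 (cap 13, load 12): Z4 — cost 12×4 = 48
  Site 2 (cap 30, load 29): Z1, Z2, Z5, Z6 — cost 2×10 + 12×3 + 6×14 + 9×4 = 176
  Site 3 (cap 13, load 10): Z3 — cost 10×6 = 60
  Shipping 284, fixed 659 → total 943.
  Any other capacity-feasible assignment to {Site 1, Site 2, Site 3} ships for at least 284.
Total demand is 51 and no other set of sites has combined capacity ≥ 51, so {Site 1, Site 2, Site 3} is the only feasible choice of open sites. Minimum: 943.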